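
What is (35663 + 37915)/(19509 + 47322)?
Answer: 24526/22277 ≈ 1.1010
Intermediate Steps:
(35663 + 37915)/(19509 + 47322) = 73578/66831 = 73578*(1/66831) = 24526/22277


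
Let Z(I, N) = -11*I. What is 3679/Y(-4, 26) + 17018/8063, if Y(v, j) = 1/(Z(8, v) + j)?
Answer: -1839137156/8063 ≈ -2.2810e+5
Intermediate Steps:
Y(v, j) = 1/(-88 + j) (Y(v, j) = 1/(-11*8 + j) = 1/(-88 + j))
3679/Y(-4, 26) + 17018/8063 = 3679/(1/(-88 + 26)) + 17018/8063 = 3679/(1/(-62)) + 17018*(1/8063) = 3679/(-1/62) + 17018/8063 = 3679*(-62) + 17018/8063 = -228098 + 17018/8063 = -1839137156/8063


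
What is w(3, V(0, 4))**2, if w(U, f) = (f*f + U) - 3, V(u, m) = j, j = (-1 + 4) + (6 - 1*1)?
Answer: 4096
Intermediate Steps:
j = 8 (j = 3 + (6 - 1) = 3 + 5 = 8)
V(u, m) = 8
w(U, f) = -3 + U + f**2 (w(U, f) = (f**2 + U) - 3 = (U + f**2) - 3 = -3 + U + f**2)
w(3, V(0, 4))**2 = (-3 + 3 + 8**2)**2 = (-3 + 3 + 64)**2 = 64**2 = 4096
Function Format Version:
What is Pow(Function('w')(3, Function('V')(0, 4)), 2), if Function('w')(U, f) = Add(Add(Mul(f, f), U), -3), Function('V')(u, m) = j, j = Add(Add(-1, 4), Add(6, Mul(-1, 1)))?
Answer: 4096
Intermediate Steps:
j = 8 (j = Add(3, Add(6, -1)) = Add(3, 5) = 8)
Function('V')(u, m) = 8
Function('w')(U, f) = Add(-3, U, Pow(f, 2)) (Function('w')(U, f) = Add(Add(Pow(f, 2), U), -3) = Add(Add(U, Pow(f, 2)), -3) = Add(-3, U, Pow(f, 2)))
Pow(Function('w')(3, Function('V')(0, 4)), 2) = Pow(Add(-3, 3, Pow(8, 2)), 2) = Pow(Add(-3, 3, 64), 2) = Pow(64, 2) = 4096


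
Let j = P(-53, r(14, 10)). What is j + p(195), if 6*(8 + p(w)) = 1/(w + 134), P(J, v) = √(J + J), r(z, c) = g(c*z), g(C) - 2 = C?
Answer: -15791/1974 + I*√106 ≈ -7.9995 + 10.296*I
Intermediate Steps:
g(C) = 2 + C
r(z, c) = 2 + c*z
P(J, v) = √2*√J (P(J, v) = √(2*J) = √2*√J)
p(w) = -8 + 1/(6*(134 + w)) (p(w) = -8 + 1/(6*(w + 134)) = -8 + 1/(6*(134 + w)))
j = I*√106 (j = √2*√(-53) = √2*(I*√53) = I*√106 ≈ 10.296*I)
j + p(195) = I*√106 + (-6431 - 48*195)/(6*(134 + 195)) = I*√106 + (⅙)*(-6431 - 9360)/329 = I*√106 + (⅙)*(1/329)*(-15791) = I*√106 - 15791/1974 = -15791/1974 + I*√106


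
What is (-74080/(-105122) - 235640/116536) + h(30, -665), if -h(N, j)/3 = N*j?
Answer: 45823508184375/765656087 ≈ 59849.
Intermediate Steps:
h(N, j) = -3*N*j
(-74080/(-105122) - 235640/116536) + h(30, -665) = (-74080/(-105122) - 235640/116536) - 3*30*(-665) = (-74080*(-1/105122) - 235640*1/116536) + 59850 = (37040/52561 - 29455/14567) + 59850 = -1008622575/765656087 + 59850 = 45823508184375/765656087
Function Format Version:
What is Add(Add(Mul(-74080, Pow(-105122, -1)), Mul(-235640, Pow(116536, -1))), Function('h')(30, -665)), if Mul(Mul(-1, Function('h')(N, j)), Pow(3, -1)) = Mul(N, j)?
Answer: Rational(45823508184375, 765656087) ≈ 59849.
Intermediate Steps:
Function('h')(N, j) = Mul(-3, N, j) (Function('h')(N, j) = Mul(-3, Mul(N, j)) = Mul(-3, N, j))
Add(Add(Mul(-74080, Pow(-105122, -1)), Mul(-235640, Pow(116536, -1))), Function('h')(30, -665)) = Add(Add(Mul(-74080, Pow(-105122, -1)), Mul(-235640, Pow(116536, -1))), Mul(-3, 30, -665)) = Add(Add(Mul(-74080, Rational(-1, 105122)), Mul(-235640, Rational(1, 116536))), 59850) = Add(Add(Rational(37040, 52561), Rational(-29455, 14567)), 59850) = Add(Rational(-1008622575, 765656087), 59850) = Rational(45823508184375, 765656087)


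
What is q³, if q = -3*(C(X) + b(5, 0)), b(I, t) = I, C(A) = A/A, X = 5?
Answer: -5832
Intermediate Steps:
C(A) = 1
q = -18 (q = -3*(1 + 5) = -3*6 = -18)
q³ = (-18)³ = -5832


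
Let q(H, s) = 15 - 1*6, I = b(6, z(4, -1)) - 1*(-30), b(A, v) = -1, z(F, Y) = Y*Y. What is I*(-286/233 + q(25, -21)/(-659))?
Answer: -5526559/153547 ≈ -35.993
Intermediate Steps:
z(F, Y) = Y**2
I = 29 (I = -1 - 1*(-30) = -1 + 30 = 29)
q(H, s) = 9 (q(H, s) = 15 - 6 = 9)
I*(-286/233 + q(25, -21)/(-659)) = 29*(-286/233 + 9/(-659)) = 29*(-286*1/233 + 9*(-1/659)) = 29*(-286/233 - 9/659) = 29*(-190571/153547) = -5526559/153547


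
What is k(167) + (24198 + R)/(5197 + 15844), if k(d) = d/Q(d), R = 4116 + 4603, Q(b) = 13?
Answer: 3941768/273533 ≈ 14.411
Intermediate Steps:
R = 8719
k(d) = d/13
k(167) + (24198 + R)/(5197 + 15844) = (1/13)*167 + (24198 + 8719)/(5197 + 15844) = 167/13 + 32917/21041 = 3941768/273533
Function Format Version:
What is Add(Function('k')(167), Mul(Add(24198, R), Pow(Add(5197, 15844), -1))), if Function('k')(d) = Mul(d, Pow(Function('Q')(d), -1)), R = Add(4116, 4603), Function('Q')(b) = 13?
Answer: Rational(3941768, 273533) ≈ 14.411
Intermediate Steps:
R = 8719
Function('k')(d) = Mul(Rational(1, 13), d) (Function('k')(d) = Mul(d, Pow(13, -1)) = Mul(d, Rational(1, 13)) = Mul(Rational(1, 13), d))
Add(Function('k')(167), Mul(Add(24198, R), Pow(Add(5197, 15844), -1))) = Add(Mul(Rational(1, 13), 167), Mul(Add(24198, 8719), Pow(Add(5197, 15844), -1))) = Add(Rational(167, 13), Mul(32917, Pow(21041, -1))) = Add(Rational(167, 13), Mul(32917, Rational(1, 21041))) = Add(Rational(167, 13), Rational(32917, 21041)) = Rational(3941768, 273533)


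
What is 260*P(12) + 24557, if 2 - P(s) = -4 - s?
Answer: 29237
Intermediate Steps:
P(s) = 6 + s (P(s) = 2 - (-4 - s) = 2 + (4 + s) = 6 + s)
260*P(12) + 24557 = 260*(6 + 12) + 24557 = 260*18 + 24557 = 4680 + 24557 = 29237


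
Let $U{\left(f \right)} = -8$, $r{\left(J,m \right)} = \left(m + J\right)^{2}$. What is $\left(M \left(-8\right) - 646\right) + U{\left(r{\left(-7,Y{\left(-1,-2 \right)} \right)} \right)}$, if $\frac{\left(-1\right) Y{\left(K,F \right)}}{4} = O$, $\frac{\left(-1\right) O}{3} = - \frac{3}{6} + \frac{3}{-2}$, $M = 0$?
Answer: $-654$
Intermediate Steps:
$O = 6$ ($O = - 3 \left(- \frac{3}{6} + \frac{3}{-2}\right) = - 3 \left(\left(-3\right) \frac{1}{6} + 3 \left(- \frac{1}{2}\right)\right) = - 3 \left(- \frac{1}{2} - \frac{3}{2}\right) = \left(-3\right) \left(-2\right) = 6$)
$Y{\left(K,F \right)} = -24$ ($Y{\left(K,F \right)} = \left(-4\right) 6 = -24$)
$r{\left(J,m \right)} = \left(J + m\right)^{2}$
$\left(M \left(-8\right) - 646\right) + U{\left(r{\left(-7,Y{\left(-1,-2 \right)} \right)} \right)} = \left(0 \left(-8\right) - 646\right) - 8 = \left(0 - 646\right) - 8 = -646 - 8 = -654$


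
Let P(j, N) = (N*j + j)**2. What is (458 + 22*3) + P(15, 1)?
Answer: 1424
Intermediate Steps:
P(j, N) = (j + N*j)**2
(458 + 22*3) + P(15, 1) = (458 + 22*3) + 15**2*(1 + 1)**2 = (458 + 66) + 225*2**2 = 524 + 225*4 = 524 + 900 = 1424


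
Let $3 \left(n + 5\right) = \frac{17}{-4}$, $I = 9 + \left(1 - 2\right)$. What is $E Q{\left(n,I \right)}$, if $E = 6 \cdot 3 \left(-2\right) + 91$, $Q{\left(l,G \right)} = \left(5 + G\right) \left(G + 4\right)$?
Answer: $8580$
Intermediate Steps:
$I = 8$ ($I = 9 + \left(1 - 2\right) = 9 - 1 = 8$)
$n = - \frac{77}{12}$ ($n = -5 + \frac{17 \frac{1}{-4}}{3} = -5 + \frac{17 \left(- \frac{1}{4}\right)}{3} = -5 + \frac{1}{3} \left(- \frac{17}{4}\right) = -5 - \frac{17}{12} = - \frac{77}{12} \approx -6.4167$)
$Q{\left(l,G \right)} = \left(4 + G\right) \left(5 + G\right)$ ($Q{\left(l,G \right)} = \left(5 + G\right) \left(4 + G\right) = \left(4 + G\right) \left(5 + G\right)$)
$E = 55$ ($E = 18 \left(-2\right) + 91 = -36 + 91 = 55$)
$E Q{\left(n,I \right)} = 55 \left(20 + 8^{2} + 9 \cdot 8\right) = 55 \left(20 + 64 + 72\right) = 55 \cdot 156 = 8580$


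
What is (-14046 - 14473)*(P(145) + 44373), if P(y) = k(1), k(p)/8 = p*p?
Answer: -1265701739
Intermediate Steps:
k(p) = 8*p² (k(p) = 8*(p*p) = 8*p²)
P(y) = 8 (P(y) = 8*1² = 8*1 = 8)
(-14046 - 14473)*(P(145) + 44373) = (-14046 - 14473)*(8 + 44373) = -28519*44381 = -1265701739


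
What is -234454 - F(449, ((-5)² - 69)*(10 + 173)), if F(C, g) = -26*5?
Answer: -234324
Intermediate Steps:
F(C, g) = -130
-234454 - F(449, ((-5)² - 69)*(10 + 173)) = -234454 - 1*(-130) = -234454 + 130 = -234324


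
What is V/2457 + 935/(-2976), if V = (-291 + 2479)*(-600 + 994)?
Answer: 854409659/2437344 ≈ 350.55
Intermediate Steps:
V = 862072 (V = 2188*394 = 862072)
V/2457 + 935/(-2976) = 862072/2457 + 935/(-2976) = 862072*(1/2457) + 935*(-1/2976) = 862072/2457 - 935/2976 = 854409659/2437344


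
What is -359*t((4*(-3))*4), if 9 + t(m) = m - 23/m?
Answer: 973967/48 ≈ 20291.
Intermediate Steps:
t(m) = -9 + m - 23/m (t(m) = -9 + (m - 23/m) = -9 + m - 23/m)
-359*t((4*(-3))*4) = -359*(-9 + (4*(-3))*4 - 23/((4*(-3))*4)) = -359*(-9 - 12*4 - 23/((-12*4))) = -359*(-9 - 48 - 23/(-48)) = -359*(-9 - 48 - 23*(-1/48)) = -359*(-9 - 48 + 23/48) = -359*(-2713/48) = 973967/48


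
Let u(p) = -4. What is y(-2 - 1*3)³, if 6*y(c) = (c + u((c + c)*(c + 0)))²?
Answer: 19683/8 ≈ 2460.4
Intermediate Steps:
y(c) = (-4 + c)²/6 (y(c) = (c - 4)²/6 = (-4 + c)²/6)
y(-2 - 1*3)³ = ((-4 + (-2 - 1*3))²/6)³ = ((-4 + (-2 - 3))²/6)³ = ((-4 - 5)²/6)³ = ((⅙)*(-9)²)³ = ((⅙)*81)³ = (27/2)³ = 19683/8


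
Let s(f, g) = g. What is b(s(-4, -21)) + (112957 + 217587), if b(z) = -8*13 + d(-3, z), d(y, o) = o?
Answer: 330419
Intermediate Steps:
b(z) = -104 + z (b(z) = -8*13 + z = -104 + z)
b(s(-4, -21)) + (112957 + 217587) = (-104 - 21) + (112957 + 217587) = -125 + 330544 = 330419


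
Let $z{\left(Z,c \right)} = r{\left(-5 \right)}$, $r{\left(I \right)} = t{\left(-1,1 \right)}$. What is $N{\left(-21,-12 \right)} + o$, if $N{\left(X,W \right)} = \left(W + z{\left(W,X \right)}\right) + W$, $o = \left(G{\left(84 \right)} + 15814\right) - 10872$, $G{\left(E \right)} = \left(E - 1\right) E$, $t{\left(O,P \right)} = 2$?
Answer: $11892$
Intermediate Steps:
$r{\left(I \right)} = 2$
$z{\left(Z,c \right)} = 2$
$G{\left(E \right)} = E \left(-1 + E\right)$ ($G{\left(E \right)} = \left(-1 + E\right) E = E \left(-1 + E\right)$)
$o = 11914$ ($o = \left(84 \left(-1 + 84\right) + 15814\right) - 10872 = \left(84 \cdot 83 + 15814\right) - 10872 = \left(6972 + 15814\right) - 10872 = 22786 - 10872 = 11914$)
$N{\left(X,W \right)} = 2 + 2 W$ ($N{\left(X,W \right)} = \left(W + 2\right) + W = \left(2 + W\right) + W = 2 + 2 W$)
$N{\left(-21,-12 \right)} + o = \left(2 + 2 \left(-12\right)\right) + 11914 = \left(2 - 24\right) + 11914 = -22 + 11914 = 11892$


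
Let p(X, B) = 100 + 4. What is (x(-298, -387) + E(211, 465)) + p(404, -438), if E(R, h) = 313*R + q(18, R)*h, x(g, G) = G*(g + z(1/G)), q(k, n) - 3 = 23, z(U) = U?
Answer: 193564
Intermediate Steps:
q(k, n) = 26 (q(k, n) = 3 + 23 = 26)
p(X, B) = 104
x(g, G) = G*(g + 1/G)
E(R, h) = 26*h + 313*R (E(R, h) = 313*R + 26*h = 26*h + 313*R)
(x(-298, -387) + E(211, 465)) + p(404, -438) = ((1 - 387*(-298)) + (26*465 + 313*211)) + 104 = ((1 + 115326) + (12090 + 66043)) + 104 = (115327 + 78133) + 104 = 193460 + 104 = 193564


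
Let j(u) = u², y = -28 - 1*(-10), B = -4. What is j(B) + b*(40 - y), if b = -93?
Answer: -5378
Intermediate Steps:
y = -18 (y = -28 + 10 = -18)
j(B) + b*(40 - y) = (-4)² - 93*(40 - 1*(-18)) = 16 - 93*(40 + 18) = 16 - 93*58 = 16 - 5394 = -5378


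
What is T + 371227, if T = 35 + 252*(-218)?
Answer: 316326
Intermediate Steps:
T = -54901 (T = 35 - 54936 = -54901)
T + 371227 = -54901 + 371227 = 316326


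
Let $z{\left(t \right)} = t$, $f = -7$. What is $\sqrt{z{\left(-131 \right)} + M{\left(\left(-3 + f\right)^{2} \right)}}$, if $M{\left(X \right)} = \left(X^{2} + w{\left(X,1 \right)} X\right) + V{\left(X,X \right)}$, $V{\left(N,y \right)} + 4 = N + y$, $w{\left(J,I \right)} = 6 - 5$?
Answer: $\sqrt{10165} \approx 100.82$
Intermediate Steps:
$w{\left(J,I \right)} = 1$ ($w{\left(J,I \right)} = 6 - 5 = 1$)
$V{\left(N,y \right)} = -4 + N + y$ ($V{\left(N,y \right)} = -4 + \left(N + y\right) = -4 + N + y$)
$M{\left(X \right)} = -4 + X^{2} + 3 X$ ($M{\left(X \right)} = \left(X^{2} + 1 X\right) + \left(-4 + X + X\right) = \left(X^{2} + X\right) + \left(-4 + 2 X\right) = \left(X + X^{2}\right) + \left(-4 + 2 X\right) = -4 + X^{2} + 3 X$)
$\sqrt{z{\left(-131 \right)} + M{\left(\left(-3 + f\right)^{2} \right)}} = \sqrt{-131 + \left(-4 + \left(\left(-3 - 7\right)^{2}\right)^{2} + 3 \left(-3 - 7\right)^{2}\right)} = \sqrt{-131 + \left(-4 + \left(\left(-10\right)^{2}\right)^{2} + 3 \left(-10\right)^{2}\right)} = \sqrt{-131 + \left(-4 + 100^{2} + 3 \cdot 100\right)} = \sqrt{-131 + \left(-4 + 10000 + 300\right)} = \sqrt{-131 + 10296} = \sqrt{10165}$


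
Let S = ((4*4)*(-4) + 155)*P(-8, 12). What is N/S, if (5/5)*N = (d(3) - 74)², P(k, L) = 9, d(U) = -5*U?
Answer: 7921/819 ≈ 9.6716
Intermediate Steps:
S = 819 (S = ((4*4)*(-4) + 155)*9 = (16*(-4) + 155)*9 = (-64 + 155)*9 = 91*9 = 819)
N = 7921 (N = (-5*3 - 74)² = (-15 - 74)² = (-89)² = 7921)
N/S = 7921/819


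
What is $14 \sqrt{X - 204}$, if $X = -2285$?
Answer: $14 i \sqrt{2489} \approx 698.46 i$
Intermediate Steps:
$14 \sqrt{X - 204} = 14 \sqrt{-2285 - 204} = 14 \sqrt{-2489} = 14 i \sqrt{2489}$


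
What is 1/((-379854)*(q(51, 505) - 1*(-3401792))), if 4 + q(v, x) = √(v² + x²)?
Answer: -850447/1098932943346324893 + √257626/4395731773385299572 ≈ -7.7377e-13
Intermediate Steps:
q(v, x) = -4 + √(v² + x²)
1/((-379854)*(q(51, 505) - 1*(-3401792))) = 1/((-379854)*((-4 + √(51² + 505²)) - 1*(-3401792))) = -1/(379854*((-4 + √(2601 + 255025)) + 3401792)) = -1/(379854*((-4 + √257626) + 3401792)) = -1/(379854*(3401788 + √257626))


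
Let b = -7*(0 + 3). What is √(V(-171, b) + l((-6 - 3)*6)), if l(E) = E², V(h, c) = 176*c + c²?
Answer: I*√339 ≈ 18.412*I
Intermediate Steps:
b = -21 (b = -7*3 = -21)
V(h, c) = c² + 176*c
√(V(-171, b) + l((-6 - 3)*6)) = √(-21*(176 - 21) + ((-6 - 3)*6)²) = √(-21*155 + (-9*6)²) = √(-3255 + (-54)²) = √(-3255 + 2916) = √(-339) = I*√339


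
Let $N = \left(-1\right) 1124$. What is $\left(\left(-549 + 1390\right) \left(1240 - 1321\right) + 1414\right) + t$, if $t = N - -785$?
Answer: $-67046$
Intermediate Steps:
$N = -1124$
$t = -339$ ($t = -1124 - -785 = -1124 + 785 = -339$)
$\left(\left(-549 + 1390\right) \left(1240 - 1321\right) + 1414\right) + t = \left(\left(-549 + 1390\right) \left(1240 - 1321\right) + 1414\right) - 339 = \left(841 \left(-81\right) + 1414\right) - 339 = \left(-68121 + 1414\right) - 339 = -66707 - 339 = -67046$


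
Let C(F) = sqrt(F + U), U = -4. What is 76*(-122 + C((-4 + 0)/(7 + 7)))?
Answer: -9272 + 76*I*sqrt(210)/7 ≈ -9272.0 + 157.33*I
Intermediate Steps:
C(F) = sqrt(-4 + F) (C(F) = sqrt(F - 4) = sqrt(-4 + F))
76*(-122 + C((-4 + 0)/(7 + 7))) = 76*(-122 + sqrt(-4 + (-4 + 0)/(7 + 7))) = 76*(-122 + sqrt(-4 - 4/14)) = 76*(-122 + sqrt(-4 - 4*1/14)) = 76*(-122 + sqrt(-4 - 2/7)) = 76*(-122 + sqrt(-30/7)) = 76*(-122 + I*sqrt(210)/7) = -9272 + 76*I*sqrt(210)/7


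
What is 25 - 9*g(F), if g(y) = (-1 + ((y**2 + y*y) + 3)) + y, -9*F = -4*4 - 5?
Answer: -112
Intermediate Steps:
F = 7/3 (F = -(-4*4 - 5)/9 = -(-16 - 5)/9 = -1/9*(-21) = 7/3 ≈ 2.3333)
g(y) = 2 + y + 2*y**2 (g(y) = (-1 + ((y**2 + y**2) + 3)) + y = (-1 + (2*y**2 + 3)) + y = (-1 + (3 + 2*y**2)) + y = (2 + 2*y**2) + y = 2 + y + 2*y**2)
25 - 9*g(F) = 25 - 9*(2 + 7/3 + 2*(7/3)**2) = 25 - 9*(2 + 7/3 + 2*(49/9)) = 25 - 9*(2 + 7/3 + 98/9) = 25 - 9*137/9 = 25 - 137 = -112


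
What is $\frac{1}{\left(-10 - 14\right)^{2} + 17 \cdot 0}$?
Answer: $\frac{1}{576} \approx 0.0017361$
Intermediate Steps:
$\frac{1}{\left(-10 - 14\right)^{2} + 17 \cdot 0} = \frac{1}{\left(-24\right)^{2} + 0} = \frac{1}{576 + 0} = \frac{1}{576}$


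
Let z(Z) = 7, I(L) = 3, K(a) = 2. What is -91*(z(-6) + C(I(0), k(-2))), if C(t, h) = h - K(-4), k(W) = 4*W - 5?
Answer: 728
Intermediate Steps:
k(W) = -5 + 4*W
C(t, h) = -2 + h (C(t, h) = h - 1*2 = h - 2 = -2 + h)
-91*(z(-6) + C(I(0), k(-2))) = -91*(7 + (-2 + (-5 + 4*(-2)))) = -91*(7 + (-2 + (-5 - 8))) = -91*(7 + (-2 - 13)) = -91*(7 - 15) = -91*(-8) = 728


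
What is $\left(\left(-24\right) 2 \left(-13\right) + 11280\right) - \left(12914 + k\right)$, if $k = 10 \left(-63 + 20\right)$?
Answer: $-580$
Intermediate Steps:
$k = -430$ ($k = 10 \left(-43\right) = -430$)
$\left(\left(-24\right) 2 \left(-13\right) + 11280\right) - \left(12914 + k\right) = \left(\left(-24\right) 2 \left(-13\right) + 11280\right) - 12484 = \left(\left(-48\right) \left(-13\right) + 11280\right) + \left(-12914 + 430\right) = \left(624 + 11280\right) - 12484 = 11904 - 12484 = -580$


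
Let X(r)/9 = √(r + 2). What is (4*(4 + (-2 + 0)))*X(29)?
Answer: 72*√31 ≈ 400.88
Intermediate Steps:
X(r) = 9*√(2 + r) (X(r) = 9*√(r + 2) = 9*√(2 + r))
(4*(4 + (-2 + 0)))*X(29) = (4*(4 + (-2 + 0)))*(9*√(2 + 29)) = (4*(4 - 2))*(9*√31) = (4*2)*(9*√31) = 8*(9*√31) = 72*√31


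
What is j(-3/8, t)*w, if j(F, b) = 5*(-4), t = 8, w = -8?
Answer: 160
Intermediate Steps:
j(F, b) = -20
j(-3/8, t)*w = -20*(-8) = 160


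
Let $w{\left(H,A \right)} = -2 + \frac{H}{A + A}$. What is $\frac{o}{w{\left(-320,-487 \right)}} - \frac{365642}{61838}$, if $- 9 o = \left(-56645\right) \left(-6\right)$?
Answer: $\frac{852711865244}{37752099} \approx 22587.0$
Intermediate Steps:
$o = - \frac{113290}{3}$ ($o = - \frac{\left(-56645\right) \left(-6\right)}{9} = \left(- \frac{1}{9}\right) 339870 = - \frac{113290}{3} \approx -37763.0$)
$w{\left(H,A \right)} = -2 + \frac{H}{2 A}$
$\frac{o}{w{\left(-320,-487 \right)}} - \frac{365642}{61838} = - \frac{113290}{3 \left(-2 + \frac{1}{2} \left(-320\right) \frac{1}{-487}\right)} - \frac{365642}{61838} = - \frac{113290}{3 \left(-2 + \frac{1}{2} \left(-320\right) \left(- \frac{1}{487}\right)\right)} - \frac{182821}{30919} = - \frac{113290}{3 \left(-2 + \frac{160}{487}\right)} - \frac{182821}{30919} = - \frac{113290}{3 \left(- \frac{814}{487}\right)} - \frac{182821}{30919} = \left(- \frac{113290}{3}\right) \left(- \frac{487}{814}\right) - \frac{182821}{30919} = \frac{27586115}{1221} - \frac{182821}{30919} = \frac{852711865244}{37752099}$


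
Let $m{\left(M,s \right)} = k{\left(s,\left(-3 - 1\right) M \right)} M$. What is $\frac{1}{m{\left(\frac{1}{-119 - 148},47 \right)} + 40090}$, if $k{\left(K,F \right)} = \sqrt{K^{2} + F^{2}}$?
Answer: $\frac{203742251776890}{8168026873578042683} + \frac{71289 \sqrt{157477417}}{8168026873578042683} \approx 2.4944 \cdot 10^{-5}$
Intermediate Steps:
$k{\left(K,F \right)} = \sqrt{F^{2} + K^{2}}$
$m{\left(M,s \right)} = M \sqrt{s^{2} + 16 M^{2}}$ ($m{\left(M,s \right)} = \sqrt{\left(\left(-3 - 1\right) M\right)^{2} + s^{2}} M = \sqrt{\left(- 4 M\right)^{2} + s^{2}} M = \sqrt{16 M^{2} + s^{2}} M = \sqrt{s^{2} + 16 M^{2}} M = M \sqrt{s^{2} + 16 M^{2}}$)
$\frac{1}{m{\left(\frac{1}{-119 - 148},47 \right)} + 40090} = \frac{1}{\frac{\sqrt{47^{2} + 16 \left(\frac{1}{-119 - 148}\right)^{2}}}{-119 - 148} + 40090} = \frac{1}{\frac{\sqrt{2209 + 16 \left(\frac{1}{-267}\right)^{2}}}{-267} + 40090} = \frac{1}{- \frac{\sqrt{2209 + 16 \left(- \frac{1}{267}\right)^{2}}}{267} + 40090} = \frac{1}{- \frac{\sqrt{2209 + 16 \cdot \frac{1}{71289}}}{267} + 40090} = \frac{1}{- \frac{\sqrt{2209 + \frac{16}{71289}}}{267} + 40090} = \frac{1}{- \frac{\sqrt{\frac{157477417}{71289}}}{267} + 40090} = \frac{1}{- \frac{\frac{1}{267} \sqrt{157477417}}{267} + 40090} = \frac{1}{- \frac{\sqrt{157477417}}{71289} + 40090} = \frac{1}{40090 - \frac{\sqrt{157477417}}{71289}}$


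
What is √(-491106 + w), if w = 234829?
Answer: I*√256277 ≈ 506.24*I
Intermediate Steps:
√(-491106 + w) = √(-491106 + 234829) = √(-256277) = I*√256277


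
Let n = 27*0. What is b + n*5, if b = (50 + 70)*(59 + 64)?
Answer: 14760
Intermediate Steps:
b = 14760 (b = 120*123 = 14760)
n = 0
b + n*5 = 14760 + 0*5 = 14760 + 0 = 14760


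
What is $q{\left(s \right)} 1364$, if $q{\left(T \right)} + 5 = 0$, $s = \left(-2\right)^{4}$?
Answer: $-6820$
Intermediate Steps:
$s = 16$
$q{\left(T \right)} = -5$ ($q{\left(T \right)} = -5 + 0 = -5$)
$q{\left(s \right)} 1364 = \left(-5\right) 1364 = -6820$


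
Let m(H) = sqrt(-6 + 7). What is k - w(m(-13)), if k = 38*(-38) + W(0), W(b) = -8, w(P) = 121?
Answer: -1573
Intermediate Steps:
m(H) = 1 (m(H) = sqrt(1) = 1)
k = -1452 (k = 38*(-38) - 8 = -1444 - 8 = -1452)
k - w(m(-13)) = -1452 - 1*121 = -1452 - 121 = -1573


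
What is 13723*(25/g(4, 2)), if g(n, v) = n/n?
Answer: 343075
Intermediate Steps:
g(n, v) = 1
13723*(25/g(4, 2)) = 13723*(25/1) = 13723*(25*1) = 13723*25 = 343075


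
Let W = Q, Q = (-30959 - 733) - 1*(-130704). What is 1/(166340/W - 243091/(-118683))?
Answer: 979253433/3650888026 ≈ 0.26822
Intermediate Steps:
Q = 99012 (Q = -31692 + 130704 = 99012)
W = 99012
1/(166340/W - 243091/(-118683)) = 1/(166340/99012 - 243091/(-118683)) = 1/(166340*(1/99012) - 243091*(-1/118683)) = 1/(41585/24753 + 243091/118683) = 1/(3650888026/979253433) = 979253433/3650888026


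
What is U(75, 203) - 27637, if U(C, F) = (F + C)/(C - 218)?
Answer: -3952369/143 ≈ -27639.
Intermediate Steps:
U(C, F) = (C + F)/(-218 + C)
U(75, 203) - 27637 = (75 + 203)/(-218 + 75) - 27637 = 278/(-143) - 27637 = -1/143*278 - 27637 = -278/143 - 27637 = -3952369/143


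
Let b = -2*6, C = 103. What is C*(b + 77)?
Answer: 6695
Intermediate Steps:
b = -12
C*(b + 77) = 103*(-12 + 77) = 103*65 = 6695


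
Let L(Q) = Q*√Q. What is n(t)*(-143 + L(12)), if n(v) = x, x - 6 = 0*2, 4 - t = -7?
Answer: -858 + 144*√3 ≈ -608.58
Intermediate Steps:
t = 11 (t = 4 - 1*(-7) = 4 + 7 = 11)
L(Q) = Q^(3/2)
x = 6 (x = 6 + 0*2 = 6 + 0 = 6)
n(v) = 6
n(t)*(-143 + L(12)) = 6*(-143 + 12^(3/2)) = 6*(-143 + 24*√3) = -858 + 144*√3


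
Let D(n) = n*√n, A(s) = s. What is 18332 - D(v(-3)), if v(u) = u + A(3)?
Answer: 18332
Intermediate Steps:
v(u) = 3 + u (v(u) = u + 3 = 3 + u)
D(n) = n^(3/2)
18332 - D(v(-3)) = 18332 - (3 - 3)^(3/2) = 18332 - 0^(3/2) = 18332 - 1*0 = 18332 + 0 = 18332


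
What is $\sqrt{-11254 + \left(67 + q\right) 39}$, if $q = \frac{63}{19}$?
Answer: $\frac{i \sqrt{3072718}}{19} \approx 92.259 i$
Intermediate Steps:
$q = \frac{63}{19}$ ($q = 63 \cdot \frac{1}{19} = \frac{63}{19} \approx 3.3158$)
$\sqrt{-11254 + \left(67 + q\right) 39} = \sqrt{-11254 + \left(67 + \frac{63}{19}\right) 39} = \sqrt{-11254 + \frac{1336}{19} \cdot 39} = \sqrt{-11254 + \frac{52104}{19}} = \sqrt{- \frac{161722}{19}} = \frac{i \sqrt{3072718}}{19}$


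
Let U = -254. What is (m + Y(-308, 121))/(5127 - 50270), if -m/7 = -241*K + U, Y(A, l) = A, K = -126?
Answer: 30156/6449 ≈ 4.6761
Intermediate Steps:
m = -210784 (m = -7*(-241*(-126) - 254) = -7*(30366 - 254) = -7*30112 = -210784)
(m + Y(-308, 121))/(5127 - 50270) = (-210784 - 308)/(5127 - 50270) = -211092/(-45143) = -211092*(-1/45143) = 30156/6449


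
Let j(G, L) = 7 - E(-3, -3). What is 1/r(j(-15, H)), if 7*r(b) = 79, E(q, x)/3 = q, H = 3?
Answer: 7/79 ≈ 0.088608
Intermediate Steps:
E(q, x) = 3*q
j(G, L) = 16 (j(G, L) = 7 - 3*(-3) = 7 - 1*(-9) = 7 + 9 = 16)
r(b) = 79/7 (r(b) = (⅐)*79 = 79/7)
1/r(j(-15, H)) = 1/(79/7) = 7/79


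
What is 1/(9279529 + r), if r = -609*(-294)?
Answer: 1/9458575 ≈ 1.0572e-7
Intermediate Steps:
r = 179046 (r = -3*(-59682) = 179046)
1/(9279529 + r) = 1/(9279529 + 179046) = 1/9458575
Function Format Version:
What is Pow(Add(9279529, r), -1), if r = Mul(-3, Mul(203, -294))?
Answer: Rational(1, 9458575) ≈ 1.0572e-7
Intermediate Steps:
r = 179046 (r = Mul(-3, -59682) = 179046)
Pow(Add(9279529, r), -1) = Pow(Add(9279529, 179046), -1) = Pow(9458575, -1) = Rational(1, 9458575)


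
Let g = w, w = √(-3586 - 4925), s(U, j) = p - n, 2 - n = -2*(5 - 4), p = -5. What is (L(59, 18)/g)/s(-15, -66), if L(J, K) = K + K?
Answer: 4*I*√8511/8511 ≈ 0.043358*I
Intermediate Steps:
L(J, K) = 2*K
n = 4 (n = 2 - (-2)*(5 - 4) = 2 - (-2) = 2 - 1*(-2) = 2 + 2 = 4)
s(U, j) = -9 (s(U, j) = -5 - 1*4 = -5 - 4 = -9)
w = I*√8511 (w = √(-8511) = I*√8511 ≈ 92.255*I)
g = I*√8511 ≈ 92.255*I
(L(59, 18)/g)/s(-15, -66) = ((2*18)/((I*√8511)))/(-9) = (36*(-I*√8511/8511))*(-⅑) = -12*I*√8511/2837*(-⅑) = 4*I*√8511/8511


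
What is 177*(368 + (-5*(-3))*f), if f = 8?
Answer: 86376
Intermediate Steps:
177*(368 + (-5*(-3))*f) = 177*(368 - 5*(-3)*8) = 177*(368 + 15*8) = 177*(368 + 120) = 177*488 = 86376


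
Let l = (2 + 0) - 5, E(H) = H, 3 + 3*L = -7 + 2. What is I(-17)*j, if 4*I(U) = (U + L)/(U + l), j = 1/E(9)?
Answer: 59/2160 ≈ 0.027315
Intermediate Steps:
L = -8/3 (L = -1 + (-7 + 2)/3 = -1 + (1/3)*(-5) = -1 - 5/3 = -8/3 ≈ -2.6667)
l = -3 (l = 2 - 5 = -3)
j = 1/9 ≈ 0.11111
I(U) = (-8/3 + U)/(4*(-3 + U)) (I(U) = ((U - 8/3)/(U - 3))/4 = ((-8/3 + U)/(-3 + U))/4 = (-8/3 + U)/(4*(-3 + U)))
I(-17)*j = ((-8 + 3*(-17))/(12*(-3 - 17)))*(1/9) = ((1/12)*(-8 - 51)/(-20))*(1/9) = ((1/12)*(-1/20)*(-59))*(1/9) = (59/240)*(1/9) = 59/2160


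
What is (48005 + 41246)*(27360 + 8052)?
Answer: 3160556412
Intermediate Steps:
(48005 + 41246)*(27360 + 8052) = 89251*35412 = 3160556412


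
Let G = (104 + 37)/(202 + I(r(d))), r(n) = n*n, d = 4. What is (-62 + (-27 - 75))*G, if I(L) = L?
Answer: -11562/109 ≈ -106.07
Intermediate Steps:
r(n) = n²
G = 141/218 (G = (104 + 37)/(202 + 4²) = 141/(202 + 16) = 141/218 ≈ 0.64679)
(-62 + (-27 - 75))*G = (-62 + (-27 - 75))*(141/218) = (-62 - 102)*(141/218) = -164*141/218 = -11562/109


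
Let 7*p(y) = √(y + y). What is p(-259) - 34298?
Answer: -34298 + I*√518/7 ≈ -34298.0 + 3.2514*I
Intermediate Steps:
p(y) = √2*√y/7 (p(y) = √(y + y)/7 = √(2*y)/7 = (√2*√y)/7 = √2*√y/7)
p(-259) - 34298 = √2*√(-259)/7 - 34298 = √2*(I*√259)/7 - 34298 = I*√518/7 - 34298 = -34298 + I*√518/7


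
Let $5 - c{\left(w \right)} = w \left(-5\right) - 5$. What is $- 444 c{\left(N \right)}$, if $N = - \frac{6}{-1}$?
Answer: $-17760$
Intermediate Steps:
$N = 6$ ($N = \left(-6\right) \left(-1\right) = 6$)
$c{\left(w \right)} = 10 + 5 w$ ($c{\left(w \right)} = 5 - \left(w \left(-5\right) - 5\right) = 5 - \left(- 5 w - 5\right) = 5 - \left(-5 - 5 w\right) = 5 + \left(5 + 5 w\right) = 10 + 5 w$)
$- 444 c{\left(N \right)} = - 444 \left(10 + 5 \cdot 6\right) = - 444 \left(10 + 30\right) = \left(-444\right) 40 = -17760$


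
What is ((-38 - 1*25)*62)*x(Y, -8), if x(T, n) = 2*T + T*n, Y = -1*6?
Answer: -140616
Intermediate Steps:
Y = -6
((-38 - 1*25)*62)*x(Y, -8) = ((-38 - 1*25)*62)*(-6*(2 - 8)) = ((-38 - 25)*62)*(-6*(-6)) = -63*62*36 = -3906*36 = -140616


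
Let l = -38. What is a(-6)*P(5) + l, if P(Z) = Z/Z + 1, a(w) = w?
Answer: -50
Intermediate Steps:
P(Z) = 2 (P(Z) = 1 + 1 = 2)
a(-6)*P(5) + l = -6*2 - 38 = -12 - 38 = -50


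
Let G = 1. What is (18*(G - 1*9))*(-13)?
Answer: 1872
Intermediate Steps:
(18*(G - 1*9))*(-13) = (18*(1 - 1*9))*(-13) = (18*(1 - 9))*(-13) = (18*(-8))*(-13) = -144*(-13) = 1872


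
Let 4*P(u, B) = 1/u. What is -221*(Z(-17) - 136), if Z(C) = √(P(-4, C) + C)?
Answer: 30056 - 221*I*√273/4 ≈ 30056.0 - 912.88*I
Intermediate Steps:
P(u, B) = 1/(4*u)
Z(C) = √(-1/16 + C) (Z(C) = √((¼)/(-4) + C) = √((¼)*(-¼) + C) = √(-1/16 + C))
-221*(Z(-17) - 136) = -221*(√(-1 + 16*(-17))/4 - 136) = -221*(√(-1 - 272)/4 - 136) = -221*(√(-273)/4 - 136) = -221*((I*√273)/4 - 136) = -221*(I*√273/4 - 136) = -221*(-136 + I*√273/4) = 30056 - 221*I*√273/4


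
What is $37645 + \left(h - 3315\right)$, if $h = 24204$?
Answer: $58534$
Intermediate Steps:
$37645 + \left(h - 3315\right) = 37645 + \left(24204 - 3315\right) = 37645 + 20889 = 58534$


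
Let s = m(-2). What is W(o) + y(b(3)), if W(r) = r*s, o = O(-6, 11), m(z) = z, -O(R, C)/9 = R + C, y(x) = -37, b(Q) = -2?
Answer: 53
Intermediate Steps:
O(R, C) = -9*C - 9*R (O(R, C) = -9*(R + C) = -9*(C + R) = -9*C - 9*R)
s = -2
o = -45 (o = -9*11 - 9*(-6) = -99 + 54 = -45)
W(r) = -2*r (W(r) = r*(-2) = -2*r)
W(o) + y(b(3)) = -2*(-45) - 37 = 90 - 37 = 53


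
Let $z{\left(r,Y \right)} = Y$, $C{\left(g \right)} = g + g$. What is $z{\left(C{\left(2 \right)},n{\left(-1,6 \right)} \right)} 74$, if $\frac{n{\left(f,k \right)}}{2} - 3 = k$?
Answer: $1332$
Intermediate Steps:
$n{\left(f,k \right)} = 6 + 2 k$
$C{\left(g \right)} = 2 g$
$z{\left(C{\left(2 \right)},n{\left(-1,6 \right)} \right)} 74 = \left(6 + 2 \cdot 6\right) 74 = \left(6 + 12\right) 74 = 18 \cdot 74 = 1332$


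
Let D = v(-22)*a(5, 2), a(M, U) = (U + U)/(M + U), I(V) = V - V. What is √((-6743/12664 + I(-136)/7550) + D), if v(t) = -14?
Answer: I*√342102130/6332 ≈ 2.921*I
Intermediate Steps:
I(V) = 0
a(M, U) = 2*U/(M + U) (a(M, U) = (2*U)/(M + U) = 2*U/(M + U))
D = -8 (D = -28*2/(5 + 2) = -28*2/7 = -14*4/7 = -8)
√((-6743/12664 + I(-136)/7550) + D) = √((-6743/12664 + 0/7550) - 8) = √((-6743*1/12664 + 0*(1/7550)) - 8) = √((-6743/12664 + 0) - 8) = √(-6743/12664 - 8) = √(-108055/12664) = I*√342102130/6332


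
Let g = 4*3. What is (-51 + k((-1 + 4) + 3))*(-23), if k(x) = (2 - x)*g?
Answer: 2277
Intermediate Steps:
g = 12
k(x) = 24 - 12*x (k(x) = (2 - x)*12 = 24 - 12*x)
(-51 + k((-1 + 4) + 3))*(-23) = (-51 + (24 - 12*((-1 + 4) + 3)))*(-23) = (-51 + (24 - 12*(3 + 3)))*(-23) = (-51 + (24 - 12*6))*(-23) = (-51 + (24 - 72))*(-23) = (-51 - 48)*(-23) = -99*(-23) = 2277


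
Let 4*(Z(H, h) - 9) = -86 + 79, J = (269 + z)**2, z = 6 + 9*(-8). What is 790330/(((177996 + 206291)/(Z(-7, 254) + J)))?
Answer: 65148877725/768574 ≈ 84766.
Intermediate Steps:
z = -66 (z = 6 - 72 = -66)
J = 41209 (J = (269 - 66)**2 = 203**2 = 41209)
Z(H, h) = 29/4 (Z(H, h) = 9 + (-86 + 79)/4 = 9 + (1/4)*(-7) = 9 - 7/4 = 29/4)
790330/(((177996 + 206291)/(Z(-7, 254) + J))) = 790330/(((177996 + 206291)/(29/4 + 41209))) = 790330/((384287/(164865/4))) = 790330/((384287*(4/164865))) = 790330/(1537148/164865) = 790330*(164865/1537148) = 65148877725/768574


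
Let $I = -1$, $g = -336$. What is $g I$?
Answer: $336$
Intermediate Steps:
$g I = \left(-336\right) \left(-1\right) = 336$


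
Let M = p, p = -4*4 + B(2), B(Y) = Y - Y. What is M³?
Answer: -4096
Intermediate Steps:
B(Y) = 0
p = -16 (p = -4*4 + 0 = -16 + 0 = -16)
M = -16
M³ = (-16)³ = -4096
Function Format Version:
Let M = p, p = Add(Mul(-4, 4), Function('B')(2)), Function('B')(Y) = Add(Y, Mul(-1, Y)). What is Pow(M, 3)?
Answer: -4096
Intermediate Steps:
Function('B')(Y) = 0
p = -16 (p = Add(Mul(-4, 4), 0) = Add(-16, 0) = -16)
M = -16
Pow(M, 3) = Pow(-16, 3) = -4096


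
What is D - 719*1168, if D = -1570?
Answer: -841362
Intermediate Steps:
D - 719*1168 = -1570 - 719*1168 = -1570 - 839792 = -841362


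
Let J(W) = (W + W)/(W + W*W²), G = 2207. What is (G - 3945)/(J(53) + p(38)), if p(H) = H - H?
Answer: -2441890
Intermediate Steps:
J(W) = 2*W/(W + W³) (J(W) = (2*W)/(W + W³) = 2*W/(W + W³))
p(H) = 0
(G - 3945)/(J(53) + p(38)) = (2207 - 3945)/(2/(1 + 53²) + 0) = -1738/(2/(1 + 2809) + 0) = -1738/(2/2810 + 0) = -1738/(2*(1/2810) + 0) = -1738/(1/1405 + 0) = -1738/1/1405 = -1738*1405 = -2441890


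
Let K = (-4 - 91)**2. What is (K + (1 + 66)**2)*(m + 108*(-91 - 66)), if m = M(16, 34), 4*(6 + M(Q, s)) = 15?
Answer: -458347581/2 ≈ -2.2917e+8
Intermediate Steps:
K = 9025 (K = (-95)**2 = 9025)
M(Q, s) = -9/4 (M(Q, s) = -6 + (1/4)*15 = -6 + 15/4 = -9/4)
m = -9/4 ≈ -2.2500
(K + (1 + 66)**2)*(m + 108*(-91 - 66)) = (9025 + (1 + 66)**2)*(-9/4 + 108*(-91 - 66)) = (9025 + 67**2)*(-9/4 + 108*(-157)) = (9025 + 4489)*(-9/4 - 16956) = 13514*(-67833/4) = -458347581/2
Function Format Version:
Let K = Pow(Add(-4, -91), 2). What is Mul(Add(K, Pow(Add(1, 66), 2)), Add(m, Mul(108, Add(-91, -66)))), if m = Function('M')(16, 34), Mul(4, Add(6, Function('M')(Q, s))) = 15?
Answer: Rational(-458347581, 2) ≈ -2.2917e+8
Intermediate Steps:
K = 9025 (K = Pow(-95, 2) = 9025)
Function('M')(Q, s) = Rational(-9, 4) (Function('M')(Q, s) = Add(-6, Mul(Rational(1, 4), 15)) = Add(-6, Rational(15, 4)) = Rational(-9, 4))
m = Rational(-9, 4) ≈ -2.2500
Mul(Add(K, Pow(Add(1, 66), 2)), Add(m, Mul(108, Add(-91, -66)))) = Mul(Add(9025, Pow(Add(1, 66), 2)), Add(Rational(-9, 4), Mul(108, Add(-91, -66)))) = Mul(Add(9025, Pow(67, 2)), Add(Rational(-9, 4), Mul(108, -157))) = Mul(Add(9025, 4489), Add(Rational(-9, 4), -16956)) = Mul(13514, Rational(-67833, 4)) = Rational(-458347581, 2)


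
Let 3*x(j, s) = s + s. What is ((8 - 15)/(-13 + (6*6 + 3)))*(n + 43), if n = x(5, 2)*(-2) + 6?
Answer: -973/78 ≈ -12.474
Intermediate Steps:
x(j, s) = 2*s/3 (x(j, s) = (s + s)/3 = (2*s)/3 = 2*s/3)
n = 10/3 (n = ((2/3)*2)*(-2) + 6 = (4/3)*(-2) + 6 = -8/3 + 6 = 10/3 ≈ 3.3333)
((8 - 15)/(-13 + (6*6 + 3)))*(n + 43) = ((8 - 15)/(-13 + (6*6 + 3)))*(10/3 + 43) = -7/(-13 + (36 + 3))*(139/3) = -7/(-13 + 39)*(139/3) = -7/26*(139/3) = -7*1/26*(139/3) = -7/26*139/3 = -973/78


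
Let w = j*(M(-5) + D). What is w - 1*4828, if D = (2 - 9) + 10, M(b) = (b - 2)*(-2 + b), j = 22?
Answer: -3684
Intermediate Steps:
M(b) = (-2 + b)**2 (M(b) = (-2 + b)*(-2 + b) = (-2 + b)**2)
D = 3 (D = -7 + 10 = 3)
w = 1144 (w = 22*((-2 - 5)**2 + 3) = 22*((-7)**2 + 3) = 22*(49 + 3) = 22*52 = 1144)
w - 1*4828 = 1144 - 1*4828 = 1144 - 4828 = -3684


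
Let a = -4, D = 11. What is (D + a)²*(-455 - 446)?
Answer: -44149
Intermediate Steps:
(D + a)²*(-455 - 446) = (11 - 4)²*(-455 - 446) = 7²*(-901) = 49*(-901) = -44149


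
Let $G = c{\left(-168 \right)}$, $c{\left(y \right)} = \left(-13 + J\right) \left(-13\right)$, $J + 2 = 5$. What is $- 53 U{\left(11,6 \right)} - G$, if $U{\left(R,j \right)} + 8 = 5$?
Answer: $29$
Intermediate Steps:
$J = 3$ ($J = -2 + 5 = 3$)
$U{\left(R,j \right)} = -3$ ($U{\left(R,j \right)} = -8 + 5 = -3$)
$c{\left(y \right)} = 130$ ($c{\left(y \right)} = \left(-13 + 3\right) \left(-13\right) = \left(-10\right) \left(-13\right) = 130$)
$G = 130$
$- 53 U{\left(11,6 \right)} - G = \left(-53\right) \left(-3\right) - 130 = 159 - 130 = 29$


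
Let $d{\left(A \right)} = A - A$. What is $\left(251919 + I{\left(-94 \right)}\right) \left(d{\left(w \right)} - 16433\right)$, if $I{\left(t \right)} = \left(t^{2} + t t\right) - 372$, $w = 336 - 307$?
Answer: $-4424075827$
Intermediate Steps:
$w = 29$ ($w = 336 - 307 = 29$)
$I{\left(t \right)} = -372 + 2 t^{2}$ ($I{\left(t \right)} = \left(t^{2} + t^{2}\right) - 372 = 2 t^{2} - 372 = -372 + 2 t^{2}$)
$d{\left(A \right)} = 0$
$\left(251919 + I{\left(-94 \right)}\right) \left(d{\left(w \right)} - 16433\right) = \left(251919 - \left(372 - 2 \left(-94\right)^{2}\right)\right) \left(0 - 16433\right) = \left(251919 + \left(-372 + 2 \cdot 8836\right)\right) \left(-16433\right) = \left(251919 + \left(-372 + 17672\right)\right) \left(-16433\right) = \left(251919 + 17300\right) \left(-16433\right) = 269219 \left(-16433\right) = -4424075827$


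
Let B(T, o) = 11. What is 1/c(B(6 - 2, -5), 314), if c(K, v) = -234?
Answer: -1/234 ≈ -0.0042735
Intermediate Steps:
1/c(B(6 - 2, -5), 314) = 1/(-234) = -1/234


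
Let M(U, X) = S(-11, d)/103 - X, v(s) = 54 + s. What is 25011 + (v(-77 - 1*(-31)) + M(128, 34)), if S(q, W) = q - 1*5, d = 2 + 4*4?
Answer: 2573439/103 ≈ 24985.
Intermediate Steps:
d = 18 (d = 2 + 16 = 18)
S(q, W) = -5 + q (S(q, W) = q - 5 = -5 + q)
M(U, X) = -16/103 - X (M(U, X) = (-5 - 11)/103 - X = -16*1/103 - X = -16/103 - X)
25011 + (v(-77 - 1*(-31)) + M(128, 34)) = 25011 + ((54 + (-77 - 1*(-31))) + (-16/103 - 1*34)) = 25011 + ((54 + (-77 + 31)) + (-16/103 - 34)) = 25011 + ((54 - 46) - 3518/103) = 25011 + (8 - 3518/103) = 25011 - 2694/103 = 2573439/103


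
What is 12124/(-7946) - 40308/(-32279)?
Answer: -35531614/128244467 ≈ -0.27706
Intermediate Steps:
12124/(-7946) - 40308/(-32279) = 12124*(-1/7946) - 40308*(-1/32279) = -6062/3973 + 40308/32279 = -35531614/128244467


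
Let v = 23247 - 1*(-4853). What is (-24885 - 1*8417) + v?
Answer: -5202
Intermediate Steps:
v = 28100 (v = 23247 + 4853 = 28100)
(-24885 - 1*8417) + v = (-24885 - 1*8417) + 28100 = (-24885 - 8417) + 28100 = -33302 + 28100 = -5202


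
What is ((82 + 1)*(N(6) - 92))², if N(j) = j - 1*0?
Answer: 50951044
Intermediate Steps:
N(j) = j (N(j) = j + 0 = j)
((82 + 1)*(N(6) - 92))² = ((82 + 1)*(6 - 92))² = (83*(-86))² = (-7138)² = 50951044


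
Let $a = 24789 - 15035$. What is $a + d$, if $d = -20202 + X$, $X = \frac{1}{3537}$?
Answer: $- \frac{36954575}{3537} \approx -10448.0$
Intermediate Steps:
$X = \frac{1}{3537} \approx 0.00028273$
$a = 9754$
$d = - \frac{71454473}{3537}$ ($d = -20202 + \frac{1}{3537} = - \frac{71454473}{3537} \approx -20202.0$)
$a + d = 9754 - \frac{71454473}{3537} = - \frac{36954575}{3537}$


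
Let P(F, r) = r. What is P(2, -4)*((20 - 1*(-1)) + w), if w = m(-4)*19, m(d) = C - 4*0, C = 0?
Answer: -84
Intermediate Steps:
m(d) = 0 (m(d) = 0 - 4*0 = 0 + 0 = 0)
w = 0 (w = 0*19 = 0)
P(2, -4)*((20 - 1*(-1)) + w) = -4*((20 - 1*(-1)) + 0) = -4*((20 + 1) + 0) = -4*(21 + 0) = -4*21 = -84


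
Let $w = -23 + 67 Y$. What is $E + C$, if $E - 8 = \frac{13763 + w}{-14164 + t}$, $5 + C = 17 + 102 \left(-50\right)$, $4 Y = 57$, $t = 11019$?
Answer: $- \frac{63965179}{12580} \approx -5084.7$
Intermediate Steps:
$Y = \frac{57}{4}$ ($Y = \frac{1}{4} \cdot 57 = \frac{57}{4} \approx 14.25$)
$w = \frac{3727}{4}$ ($w = -23 + 67 \cdot \frac{57}{4} = -23 + \frac{3819}{4} = \frac{3727}{4} \approx 931.75$)
$C = -5088$ ($C = -5 + \left(17 + 102 \left(-50\right)\right) = -5 + \left(17 - 5100\right) = -5 - 5083 = -5088$)
$E = \frac{41861}{12580}$ ($E = 8 + \frac{13763 + \frac{3727}{4}}{-14164 + 11019} = 8 + \frac{58779}{4 \left(-3145\right)} = 8 + \frac{58779}{4} \left(- \frac{1}{3145}\right) = 8 - \frac{58779}{12580} = \frac{41861}{12580} \approx 3.3276$)
$E + C = \frac{41861}{12580} - 5088 = - \frac{63965179}{12580}$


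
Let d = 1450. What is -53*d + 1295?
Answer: -75555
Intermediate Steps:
-53*d + 1295 = -53*1450 + 1295 = -76850 + 1295 = -75555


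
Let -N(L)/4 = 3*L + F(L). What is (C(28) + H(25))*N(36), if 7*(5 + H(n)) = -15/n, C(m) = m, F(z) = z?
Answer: -461952/35 ≈ -13199.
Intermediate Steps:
H(n) = -5 - 15/(7*n) (H(n) = -5 + (-15/n)/7 = -5 - 15/(7*n))
N(L) = -16*L (N(L) = -4*(3*L + L) = -16*L)
(C(28) + H(25))*N(36) = (28 + (-5 - 15/7/25))*(-16*36) = (28 + (-5 - 15/7*1/25))*(-576) = (28 + (-5 - 3/35))*(-576) = (28 - 178/35)*(-576) = (802/35)*(-576) = -461952/35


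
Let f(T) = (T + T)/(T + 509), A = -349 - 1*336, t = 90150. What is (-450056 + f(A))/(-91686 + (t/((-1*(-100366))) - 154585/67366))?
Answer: 66943605966655327/13638283023530572 ≈ 4.9085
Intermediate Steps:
A = -685 (A = -349 - 336 = -685)
f(T) = 2*T/(509 + T) (f(T) = (2*T)/(509 + T) = 2*T/(509 + T))
(-450056 + f(A))/(-91686 + (t/((-1*(-100366))) - 154585/67366)) = (-450056 + 2*(-685)/(509 - 685))/(-91686 + (90150/((-1*(-100366))) - 154585/67366)) = (-450056 + 2*(-685)/(-176))/(-91686 + (90150/100366 - 154585*1/67366)) = (-450056 + 2*(-685)*(-1/176))/(-91686 + (90150*(1/100366) - 154585/67366)) = (-450056 + 685/88)/(-91686 + (45075/50183 - 154585/67366)) = -39604243/(88*(-91686 - 4721016605/3380627978)) = -39604243/(88*(-309960977807513/3380627978)) = -39604243/88*(-3380627978/309960977807513) = 66943605966655327/13638283023530572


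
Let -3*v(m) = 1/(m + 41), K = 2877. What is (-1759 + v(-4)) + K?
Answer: 124097/111 ≈ 1118.0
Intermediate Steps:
v(m) = -1/(3*(41 + m)) (v(m) = -1/(3*(m + 41)) = -1/(3*(41 + m)))
(-1759 + v(-4)) + K = (-1759 - 1/(123 + 3*(-4))) + 2877 = (-1759 - 1/(123 - 12)) + 2877 = (-1759 - 1/111) + 2877 = -195250/111 + 2877 = 124097/111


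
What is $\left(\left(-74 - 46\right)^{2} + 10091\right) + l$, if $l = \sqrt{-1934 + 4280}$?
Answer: $24491 + \sqrt{2346} \approx 24539.0$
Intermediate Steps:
$l = \sqrt{2346} \approx 48.436$
$\left(\left(-74 - 46\right)^{2} + 10091\right) + l = \left(\left(-74 - 46\right)^{2} + 10091\right) + \sqrt{2346} = \left(\left(-120\right)^{2} + 10091\right) + \sqrt{2346} = \left(14400 + 10091\right) + \sqrt{2346} = 24491 + \sqrt{2346}$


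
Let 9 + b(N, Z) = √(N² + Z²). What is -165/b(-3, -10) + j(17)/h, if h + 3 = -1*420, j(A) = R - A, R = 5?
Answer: -209273/3948 - 165*√109/28 ≈ -114.53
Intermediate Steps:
j(A) = 5 - A
h = -423 (h = -3 - 1*420 = -3 - 420 = -423)
b(N, Z) = -9 + √(N² + Z²)
-165/b(-3, -10) + j(17)/h = -165/(-9 + √((-3)² + (-10)²)) + (5 - 1*17)/(-423) = -165/(-9 + √(9 + 100)) + (5 - 17)*(-1/423) = -165/(-9 + √109) - 12*(-1/423) = -165/(-9 + √109) + 4/141 = 4/141 - 165/(-9 + √109)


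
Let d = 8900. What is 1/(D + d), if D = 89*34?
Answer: 1/11926 ≈ 8.3850e-5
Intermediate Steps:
D = 3026
1/(D + d) = 1/(3026 + 8900) = 1/11926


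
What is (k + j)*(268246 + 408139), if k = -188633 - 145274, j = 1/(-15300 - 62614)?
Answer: -17596852450873615/77914 ≈ -2.2585e+11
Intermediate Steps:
j = -1/77914 (j = 1/(-77914) = -1/77914 ≈ -1.2835e-5)
k = -333907
(k + j)*(268246 + 408139) = (-333907 - 1/77914)*(268246 + 408139) = -26016029999/77914*676385 = -17596852450873615/77914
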